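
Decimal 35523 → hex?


Divide by 16 repeatedly:
35523 ÷ 16 = 2220 remainder 3 (3)
2220 ÷ 16 = 138 remainder 12 (C)
138 ÷ 16 = 8 remainder 10 (A)
8 ÷ 16 = 0 remainder 8 (8)
Reading remainders bottom-up:
= 0x8AC3


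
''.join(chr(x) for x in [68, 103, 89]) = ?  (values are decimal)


Codes (decimal): 68 103 89
Per-code ASCII lookup:
  68  (range 65-90: uppercase, 68 - 65 = 3) → 'D'
  103  (range 97-122: lowercase, 103 - 97 = 6) → 'g'
  89  (range 65-90: uppercase, 89 - 65 = 24) → 'Y'
= 'DgY'


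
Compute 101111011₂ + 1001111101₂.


Align and add column by column (LSB to MSB, carry propagating):
  00101111011
+ 01001111101
  -----------
  col 0: 1 + 1 + 0 (carry in) = 2 → bit 0, carry out 1
  col 1: 1 + 0 + 1 (carry in) = 2 → bit 0, carry out 1
  col 2: 0 + 1 + 1 (carry in) = 2 → bit 0, carry out 1
  col 3: 1 + 1 + 1 (carry in) = 3 → bit 1, carry out 1
  col 4: 1 + 1 + 1 (carry in) = 3 → bit 1, carry out 1
  col 5: 1 + 1 + 1 (carry in) = 3 → bit 1, carry out 1
  col 6: 1 + 1 + 1 (carry in) = 3 → bit 1, carry out 1
  col 7: 0 + 0 + 1 (carry in) = 1 → bit 1, carry out 0
  col 8: 1 + 0 + 0 (carry in) = 1 → bit 1, carry out 0
  col 9: 0 + 1 + 0 (carry in) = 1 → bit 1, carry out 0
  col 10: 0 + 0 + 0 (carry in) = 0 → bit 0, carry out 0
Reading bits MSB→LSB: 01111111000
Strip leading zeros: 1111111000
= 1111111000


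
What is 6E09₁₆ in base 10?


Positional values:
Position 0: 9 × 16^0 = 9 × 1 = 9
Position 1: 0 × 16^1 = 0 × 16 = 0
Position 2: E × 16^2 = 14 × 256 = 3584
Position 3: 6 × 16^3 = 6 × 4096 = 24576
Sum = 9 + 0 + 3584 + 24576
= 28169


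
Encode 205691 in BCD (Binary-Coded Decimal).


Each digit → 4-bit binary:
  2 → 0010
  0 → 0000
  5 → 0101
  6 → 0110
  9 → 1001
  1 → 0001
= 0010 0000 0101 0110 1001 0001


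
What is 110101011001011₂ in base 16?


Group into 4-bit nibbles: 0110101011001011
  0110 = 6
  1010 = A
  1100 = C
  1011 = B
= 0x6ACB


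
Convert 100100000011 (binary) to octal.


Group into 3-bit groups: 100100000011
  100 = 4
  100 = 4
  000 = 0
  011 = 3
= 0o4403


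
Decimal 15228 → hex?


Divide by 16 repeatedly:
15228 ÷ 16 = 951 remainder 12 (C)
951 ÷ 16 = 59 remainder 7 (7)
59 ÷ 16 = 3 remainder 11 (B)
3 ÷ 16 = 0 remainder 3 (3)
Reading remainders bottom-up:
= 0x3B7C


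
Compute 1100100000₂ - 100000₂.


Align and subtract column by column (LSB to MSB, borrowing when needed):
  1100100000
- 0000100000
  ----------
  col 0: (0 - 0 borrow-in) - 0 → 0 - 0 = 0, borrow out 0
  col 1: (0 - 0 borrow-in) - 0 → 0 - 0 = 0, borrow out 0
  col 2: (0 - 0 borrow-in) - 0 → 0 - 0 = 0, borrow out 0
  col 3: (0 - 0 borrow-in) - 0 → 0 - 0 = 0, borrow out 0
  col 4: (0 - 0 borrow-in) - 0 → 0 - 0 = 0, borrow out 0
  col 5: (1 - 0 borrow-in) - 1 → 1 - 1 = 0, borrow out 0
  col 6: (0 - 0 borrow-in) - 0 → 0 - 0 = 0, borrow out 0
  col 7: (0 - 0 borrow-in) - 0 → 0 - 0 = 0, borrow out 0
  col 8: (1 - 0 borrow-in) - 0 → 1 - 0 = 1, borrow out 0
  col 9: (1 - 0 borrow-in) - 0 → 1 - 0 = 1, borrow out 0
Reading bits MSB→LSB: 1100000000
Strip leading zeros: 1100000000
= 1100000000


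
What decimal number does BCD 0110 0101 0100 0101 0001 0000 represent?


Each 4-bit group → digit:
  0110 → 6
  0101 → 5
  0100 → 4
  0101 → 5
  0001 → 1
  0000 → 0
= 654510


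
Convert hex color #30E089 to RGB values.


Hex: #30E089
R = 30₁₆ = 48
G = E0₁₆ = 224
B = 89₁₆ = 137
= RGB(48, 224, 137)


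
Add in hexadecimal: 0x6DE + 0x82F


Align and add column by column (LSB to MSB, each column mod 16 with carry):
  06DE
+ 082F
  ----
  col 0: E(14) + F(15) + 0 (carry in) = 29 → D(13), carry out 1
  col 1: D(13) + 2(2) + 1 (carry in) = 16 → 0(0), carry out 1
  col 2: 6(6) + 8(8) + 1 (carry in) = 15 → F(15), carry out 0
  col 3: 0(0) + 0(0) + 0 (carry in) = 0 → 0(0), carry out 0
Reading digits MSB→LSB: 0F0D
Strip leading zeros: F0D
= 0xF0D


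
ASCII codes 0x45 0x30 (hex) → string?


Codes (hex): 0x45 0x30
Per-code ASCII lookup:
  0x45 = 69  (range 65-90: uppercase, 69 - 65 = 4) → 'E'
  0x30 = 48  (range 48-57: digits, 48 - 48 = 0) → '0'
= 'E0'


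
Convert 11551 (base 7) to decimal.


Positional values (base 7):
  1 × 7^0 = 1 × 1 = 1
  5 × 7^1 = 5 × 7 = 35
  5 × 7^2 = 5 × 49 = 245
  1 × 7^3 = 1 × 343 = 343
  1 × 7^4 = 1 × 2401 = 2401
Sum = 1 + 35 + 245 + 343 + 2401
= 3025


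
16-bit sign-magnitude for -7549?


Sign bit: 1 (negative)
Magnitude: 7549 = 001110101111101
= 1001110101111101


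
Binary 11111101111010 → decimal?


Positional values:
Bit 1: 1 × 2^1 = 2
Bit 3: 1 × 2^3 = 8
Bit 4: 1 × 2^4 = 16
Bit 5: 1 × 2^5 = 32
Bit 6: 1 × 2^6 = 64
Bit 8: 1 × 2^8 = 256
Bit 9: 1 × 2^9 = 512
Bit 10: 1 × 2^10 = 1024
Bit 11: 1 × 2^11 = 2048
Bit 12: 1 × 2^12 = 4096
Bit 13: 1 × 2^13 = 8192
Sum = 2 + 8 + 16 + 32 + 64 + 256 + 512 + 1024 + 2048 + 4096 + 8192
= 16250


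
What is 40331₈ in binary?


Each octal digit → 3 binary bits:
  4 = 100
  0 = 000
  3 = 011
  3 = 011
  1 = 001
Concatenate: 100 000 011 011 001
= 100000011011001


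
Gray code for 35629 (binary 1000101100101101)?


Binary: 1000101100101101
Gray code: G = B XOR (B >> 1)
B >> 1 = 0100010110010110
1000101100101101 XOR 0100010110010110:
  1 XOR 0 = 1
  0 XOR 1 = 1
  0 XOR 0 = 0
  0 XOR 0 = 0
  1 XOR 0 = 1
  0 XOR 1 = 1
  1 XOR 0 = 1
  1 XOR 1 = 0
  0 XOR 1 = 1
  0 XOR 0 = 0
  1 XOR 0 = 1
  0 XOR 1 = 1
  1 XOR 0 = 1
  1 XOR 1 = 0
  0 XOR 1 = 1
  1 XOR 0 = 1
= 1100111010111011


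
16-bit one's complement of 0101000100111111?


Original: 0101000100111111
Invert all bits:
  bit 0: 0 → 1
  bit 1: 1 → 0
  bit 2: 0 → 1
  bit 3: 1 → 0
  bit 4: 0 → 1
  bit 5: 0 → 1
  bit 6: 0 → 1
  bit 7: 1 → 0
  bit 8: 0 → 1
  bit 9: 0 → 1
  bit 10: 1 → 0
  bit 11: 1 → 0
  bit 12: 1 → 0
  bit 13: 1 → 0
  bit 14: 1 → 0
  bit 15: 1 → 0
= 1010111011000000


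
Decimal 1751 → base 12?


Divide by 12 repeatedly:
1751 ÷ 12 = 145 remainder 11
145 ÷ 12 = 12 remainder 1
12 ÷ 12 = 1 remainder 0
1 ÷ 12 = 0 remainder 1
Reading remainders bottom-up:
= 101B


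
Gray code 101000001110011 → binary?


Gray code: 101000001110011
MSB stays the same: 1
Each subsequent bit = prev_binary XOR current_gray:
  B[1] = 1 XOR 0 = 1
  B[2] = 1 XOR 1 = 0
  B[3] = 0 XOR 0 = 0
  B[4] = 0 XOR 0 = 0
  B[5] = 0 XOR 0 = 0
  B[6] = 0 XOR 0 = 0
  B[7] = 0 XOR 0 = 0
  B[8] = 0 XOR 1 = 1
  B[9] = 1 XOR 1 = 0
  B[10] = 0 XOR 1 = 1
  B[11] = 1 XOR 0 = 1
  B[12] = 1 XOR 0 = 1
  B[13] = 1 XOR 1 = 0
  B[14] = 0 XOR 1 = 1
= 110000001011101 (24669 decimal)


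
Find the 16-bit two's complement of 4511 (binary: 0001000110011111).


Original: 0001000110011111
Step 1 - Invert all bits: 1110111001100000
Step 2 - Add 1: 1110111001100000 + 1
= 1110111001100001 (represents -4511)


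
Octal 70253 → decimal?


Positional values:
Position 0: 3 × 8^0 = 3
Position 1: 5 × 8^1 = 40
Position 2: 2 × 8^2 = 128
Position 3: 0 × 8^3 = 0
Position 4: 7 × 8^4 = 28672
Sum = 3 + 40 + 128 + 0 + 28672
= 28843


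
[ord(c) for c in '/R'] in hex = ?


String: '/R'  (2 characters)
Per-character ASCII lookup:
  '/': special character: '/' = 47 → 0x2F
  'R': uppercase starts at 65: 'R' = 65 + 17 = 82 → 0x52
= 0x2F 0x52


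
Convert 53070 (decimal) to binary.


Divide by 2 repeatedly:
53070 ÷ 2 = 26535 remainder 0
26535 ÷ 2 = 13267 remainder 1
13267 ÷ 2 = 6633 remainder 1
6633 ÷ 2 = 3316 remainder 1
3316 ÷ 2 = 1658 remainder 0
1658 ÷ 2 = 829 remainder 0
829 ÷ 2 = 414 remainder 1
414 ÷ 2 = 207 remainder 0
207 ÷ 2 = 103 remainder 1
103 ÷ 2 = 51 remainder 1
51 ÷ 2 = 25 remainder 1
25 ÷ 2 = 12 remainder 1
12 ÷ 2 = 6 remainder 0
6 ÷ 2 = 3 remainder 0
3 ÷ 2 = 1 remainder 1
1 ÷ 2 = 0 remainder 1
Reading remainders bottom-up:
= 1100111101001110


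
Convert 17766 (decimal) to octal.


Divide by 8 repeatedly:
17766 ÷ 8 = 2220 remainder 6
2220 ÷ 8 = 277 remainder 4
277 ÷ 8 = 34 remainder 5
34 ÷ 8 = 4 remainder 2
4 ÷ 8 = 0 remainder 4
Reading remainders bottom-up:
= 0o42546


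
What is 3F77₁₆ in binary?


Each hex digit → 4 binary bits:
  3 = 0011
  F = 1111
  7 = 0111
  7 = 0111
Concatenate: 0011 1111 0111 0111
= 0011111101110111


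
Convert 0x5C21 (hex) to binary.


Each hex digit → 4 binary bits:
  5 = 0101
  C = 1100
  2 = 0010
  1 = 0001
Concatenate: 0101 1100 0010 0001
= 0101110000100001


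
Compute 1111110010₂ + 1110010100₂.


Align and add column by column (LSB to MSB, carry propagating):
  01111110010
+ 01110010100
  -----------
  col 0: 0 + 0 + 0 (carry in) = 0 → bit 0, carry out 0
  col 1: 1 + 0 + 0 (carry in) = 1 → bit 1, carry out 0
  col 2: 0 + 1 + 0 (carry in) = 1 → bit 1, carry out 0
  col 3: 0 + 0 + 0 (carry in) = 0 → bit 0, carry out 0
  col 4: 1 + 1 + 0 (carry in) = 2 → bit 0, carry out 1
  col 5: 1 + 0 + 1 (carry in) = 2 → bit 0, carry out 1
  col 6: 1 + 0 + 1 (carry in) = 2 → bit 0, carry out 1
  col 7: 1 + 1 + 1 (carry in) = 3 → bit 1, carry out 1
  col 8: 1 + 1 + 1 (carry in) = 3 → bit 1, carry out 1
  col 9: 1 + 1 + 1 (carry in) = 3 → bit 1, carry out 1
  col 10: 0 + 0 + 1 (carry in) = 1 → bit 1, carry out 0
Reading bits MSB→LSB: 11110000110
Strip leading zeros: 11110000110
= 11110000110


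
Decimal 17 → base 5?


Divide by 5 repeatedly:
17 ÷ 5 = 3 remainder 2
3 ÷ 5 = 0 remainder 3
Reading remainders bottom-up:
= 32


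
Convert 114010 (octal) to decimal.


Positional values:
Position 0: 0 × 8^0 = 0
Position 1: 1 × 8^1 = 8
Position 2: 0 × 8^2 = 0
Position 3: 4 × 8^3 = 2048
Position 4: 1 × 8^4 = 4096
Position 5: 1 × 8^5 = 32768
Sum = 0 + 8 + 0 + 2048 + 4096 + 32768
= 38920


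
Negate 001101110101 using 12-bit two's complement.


Original: 001101110101
Step 1 - Invert all bits: 110010001010
Step 2 - Add 1: 110010001010 + 1
= 110010001011 (represents -885)


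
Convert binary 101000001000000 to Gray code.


Binary: 101000001000000
Gray code: G = B XOR (B >> 1)
B >> 1 = 010100000100000
101000001000000 XOR 010100000100000:
  1 XOR 0 = 1
  0 XOR 1 = 1
  1 XOR 0 = 1
  0 XOR 1 = 1
  0 XOR 0 = 0
  0 XOR 0 = 0
  0 XOR 0 = 0
  0 XOR 0 = 0
  1 XOR 0 = 1
  0 XOR 1 = 1
  0 XOR 0 = 0
  0 XOR 0 = 0
  0 XOR 0 = 0
  0 XOR 0 = 0
  0 XOR 0 = 0
= 111100001100000


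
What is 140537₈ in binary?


Each octal digit → 3 binary bits:
  1 = 001
  4 = 100
  0 = 000
  5 = 101
  3 = 011
  7 = 111
Concatenate: 001 100 000 101 011 111
= 001100000101011111


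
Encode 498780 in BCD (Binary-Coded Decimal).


Each digit → 4-bit binary:
  4 → 0100
  9 → 1001
  8 → 1000
  7 → 0111
  8 → 1000
  0 → 0000
= 0100 1001 1000 0111 1000 0000


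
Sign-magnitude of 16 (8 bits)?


Sign bit: 0 (positive)
Magnitude: 16 = 0010000
= 00010000


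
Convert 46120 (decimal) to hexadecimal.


Divide by 16 repeatedly:
46120 ÷ 16 = 2882 remainder 8 (8)
2882 ÷ 16 = 180 remainder 2 (2)
180 ÷ 16 = 11 remainder 4 (4)
11 ÷ 16 = 0 remainder 11 (B)
Reading remainders bottom-up:
= 0xB428


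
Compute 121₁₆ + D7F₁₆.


Align and add column by column (LSB to MSB, each column mod 16 with carry):
  0121
+ 0D7F
  ----
  col 0: 1(1) + F(15) + 0 (carry in) = 16 → 0(0), carry out 1
  col 1: 2(2) + 7(7) + 1 (carry in) = 10 → A(10), carry out 0
  col 2: 1(1) + D(13) + 0 (carry in) = 14 → E(14), carry out 0
  col 3: 0(0) + 0(0) + 0 (carry in) = 0 → 0(0), carry out 0
Reading digits MSB→LSB: 0EA0
Strip leading zeros: EA0
= 0xEA0


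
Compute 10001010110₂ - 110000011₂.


Align and subtract column by column (LSB to MSB, borrowing when needed):
  10001010110
- 00110000011
  -----------
  col 0: (0 - 0 borrow-in) - 1 → borrow from next column: (0+2) - 1 = 1, borrow out 1
  col 1: (1 - 1 borrow-in) - 1 → borrow from next column: (0+2) - 1 = 1, borrow out 1
  col 2: (1 - 1 borrow-in) - 0 → 0 - 0 = 0, borrow out 0
  col 3: (0 - 0 borrow-in) - 0 → 0 - 0 = 0, borrow out 0
  col 4: (1 - 0 borrow-in) - 0 → 1 - 0 = 1, borrow out 0
  col 5: (0 - 0 borrow-in) - 0 → 0 - 0 = 0, borrow out 0
  col 6: (1 - 0 borrow-in) - 0 → 1 - 0 = 1, borrow out 0
  col 7: (0 - 0 borrow-in) - 1 → borrow from next column: (0+2) - 1 = 1, borrow out 1
  col 8: (0 - 1 borrow-in) - 1 → borrow from next column: (-1+2) - 1 = 0, borrow out 1
  col 9: (0 - 1 borrow-in) - 0 → borrow from next column: (-1+2) - 0 = 1, borrow out 1
  col 10: (1 - 1 borrow-in) - 0 → 0 - 0 = 0, borrow out 0
Reading bits MSB→LSB: 01011010011
Strip leading zeros: 1011010011
= 1011010011


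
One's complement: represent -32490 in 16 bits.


Original: 0111111011101010
Invert all bits:
  bit 0: 0 → 1
  bit 1: 1 → 0
  bit 2: 1 → 0
  bit 3: 1 → 0
  bit 4: 1 → 0
  bit 5: 1 → 0
  bit 6: 1 → 0
  bit 7: 0 → 1
  bit 8: 1 → 0
  bit 9: 1 → 0
  bit 10: 1 → 0
  bit 11: 0 → 1
  bit 12: 1 → 0
  bit 13: 0 → 1
  bit 14: 1 → 0
  bit 15: 0 → 1
= 1000000100010101


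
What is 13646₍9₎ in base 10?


Positional values (base 9):
  6 × 9^0 = 6 × 1 = 6
  4 × 9^1 = 4 × 9 = 36
  6 × 9^2 = 6 × 81 = 486
  3 × 9^3 = 3 × 729 = 2187
  1 × 9^4 = 1 × 6561 = 6561
Sum = 6 + 36 + 486 + 2187 + 6561
= 9276


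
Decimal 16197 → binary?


Divide by 2 repeatedly:
16197 ÷ 2 = 8098 remainder 1
8098 ÷ 2 = 4049 remainder 0
4049 ÷ 2 = 2024 remainder 1
2024 ÷ 2 = 1012 remainder 0
1012 ÷ 2 = 506 remainder 0
506 ÷ 2 = 253 remainder 0
253 ÷ 2 = 126 remainder 1
126 ÷ 2 = 63 remainder 0
63 ÷ 2 = 31 remainder 1
31 ÷ 2 = 15 remainder 1
15 ÷ 2 = 7 remainder 1
7 ÷ 2 = 3 remainder 1
3 ÷ 2 = 1 remainder 1
1 ÷ 2 = 0 remainder 1
Reading remainders bottom-up:
= 11111101000101


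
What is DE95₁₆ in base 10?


Positional values:
Position 0: 5 × 16^0 = 5 × 1 = 5
Position 1: 9 × 16^1 = 9 × 16 = 144
Position 2: E × 16^2 = 14 × 256 = 3584
Position 3: D × 16^3 = 13 × 4096 = 53248
Sum = 5 + 144 + 3584 + 53248
= 56981


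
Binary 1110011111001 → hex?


Group into 4-bit nibbles: 0001110011111001
  0001 = 1
  1100 = C
  1111 = F
  1001 = 9
= 0x1CF9


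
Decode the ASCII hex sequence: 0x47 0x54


Codes (hex): 0x47 0x54
Per-code ASCII lookup:
  0x47 = 71  (range 65-90: uppercase, 71 - 65 = 6) → 'G'
  0x54 = 84  (range 65-90: uppercase, 84 - 65 = 19) → 'T'
= 'GT'


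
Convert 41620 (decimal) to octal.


Divide by 8 repeatedly:
41620 ÷ 8 = 5202 remainder 4
5202 ÷ 8 = 650 remainder 2
650 ÷ 8 = 81 remainder 2
81 ÷ 8 = 10 remainder 1
10 ÷ 8 = 1 remainder 2
1 ÷ 8 = 0 remainder 1
Reading remainders bottom-up:
= 0o121224


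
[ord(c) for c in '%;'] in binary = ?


String: '%;'  (2 characters)
Per-character ASCII lookup:
  '%': special character: '%' = 37 → 100101
  ';': special character: ';' = 59 → 111011
= 100101 111011


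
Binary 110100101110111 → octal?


Group into 3-bit groups: 110100101110111
  110 = 6
  100 = 4
  101 = 5
  110 = 6
  111 = 7
= 0o64567


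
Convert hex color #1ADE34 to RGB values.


Hex: #1ADE34
R = 1A₁₆ = 26
G = DE₁₆ = 222
B = 34₁₆ = 52
= RGB(26, 222, 52)


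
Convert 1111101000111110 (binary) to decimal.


Positional values:
Bit 1: 1 × 2^1 = 2
Bit 2: 1 × 2^2 = 4
Bit 3: 1 × 2^3 = 8
Bit 4: 1 × 2^4 = 16
Bit 5: 1 × 2^5 = 32
Bit 9: 1 × 2^9 = 512
Bit 11: 1 × 2^11 = 2048
Bit 12: 1 × 2^12 = 4096
Bit 13: 1 × 2^13 = 8192
Bit 14: 1 × 2^14 = 16384
Bit 15: 1 × 2^15 = 32768
Sum = 2 + 4 + 8 + 16 + 32 + 512 + 2048 + 4096 + 8192 + 16384 + 32768
= 64062


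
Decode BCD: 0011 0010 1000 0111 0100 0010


Each 4-bit group → digit:
  0011 → 3
  0010 → 2
  1000 → 8
  0111 → 7
  0100 → 4
  0010 → 2
= 328742


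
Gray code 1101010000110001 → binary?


Gray code: 1101010000110001
MSB stays the same: 1
Each subsequent bit = prev_binary XOR current_gray:
  B[1] = 1 XOR 1 = 0
  B[2] = 0 XOR 0 = 0
  B[3] = 0 XOR 1 = 1
  B[4] = 1 XOR 0 = 1
  B[5] = 1 XOR 1 = 0
  B[6] = 0 XOR 0 = 0
  B[7] = 0 XOR 0 = 0
  B[8] = 0 XOR 0 = 0
  B[9] = 0 XOR 0 = 0
  B[10] = 0 XOR 1 = 1
  B[11] = 1 XOR 1 = 0
  B[12] = 0 XOR 0 = 0
  B[13] = 0 XOR 0 = 0
  B[14] = 0 XOR 0 = 0
  B[15] = 0 XOR 1 = 1
= 1001100000100001 (38945 decimal)


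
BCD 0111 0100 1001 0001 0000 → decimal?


Each 4-bit group → digit:
  0111 → 7
  0100 → 4
  1001 → 9
  0001 → 1
  0000 → 0
= 74910


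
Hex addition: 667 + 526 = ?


Align and add column by column (LSB to MSB, each column mod 16 with carry):
  0667
+ 0526
  ----
  col 0: 7(7) + 6(6) + 0 (carry in) = 13 → D(13), carry out 0
  col 1: 6(6) + 2(2) + 0 (carry in) = 8 → 8(8), carry out 0
  col 2: 6(6) + 5(5) + 0 (carry in) = 11 → B(11), carry out 0
  col 3: 0(0) + 0(0) + 0 (carry in) = 0 → 0(0), carry out 0
Reading digits MSB→LSB: 0B8D
Strip leading zeros: B8D
= 0xB8D


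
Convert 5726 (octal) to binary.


Each octal digit → 3 binary bits:
  5 = 101
  7 = 111
  2 = 010
  6 = 110
Concatenate: 101 111 010 110
= 101111010110


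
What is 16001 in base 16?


Divide by 16 repeatedly:
16001 ÷ 16 = 1000 remainder 1 (1)
1000 ÷ 16 = 62 remainder 8 (8)
62 ÷ 16 = 3 remainder 14 (E)
3 ÷ 16 = 0 remainder 3 (3)
Reading remainders bottom-up:
= 0x3E81


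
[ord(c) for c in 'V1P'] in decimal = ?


String: 'V1P'  (3 characters)
Per-character ASCII lookup:
  'V': uppercase starts at 65: 'V' = 65 + 21 = 86
  '1': digits start at 48: '1' = 48 + 1 = 49
  'P': uppercase starts at 65: 'P' = 65 + 15 = 80
= 86 49 80


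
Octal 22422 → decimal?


Positional values:
Position 0: 2 × 8^0 = 2
Position 1: 2 × 8^1 = 16
Position 2: 4 × 8^2 = 256
Position 3: 2 × 8^3 = 1024
Position 4: 2 × 8^4 = 8192
Sum = 2 + 16 + 256 + 1024 + 8192
= 9490


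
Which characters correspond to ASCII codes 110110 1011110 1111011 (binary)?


Codes (binary): 110110 1011110 1111011
Per-code ASCII lookup:
  110110 = 54  (range 48-57: digits, 54 - 48 = 6) → '6'
  1011110 = 94  (special character) → '^'
  1111011 = 123  (special character) → '{'
= '6^{'


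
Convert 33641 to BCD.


Each digit → 4-bit binary:
  3 → 0011
  3 → 0011
  6 → 0110
  4 → 0100
  1 → 0001
= 0011 0011 0110 0100 0001


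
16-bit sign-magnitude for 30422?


Sign bit: 0 (positive)
Magnitude: 30422 = 111011011010110
= 0111011011010110


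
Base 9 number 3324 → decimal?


Positional values (base 9):
  4 × 9^0 = 4 × 1 = 4
  2 × 9^1 = 2 × 9 = 18
  3 × 9^2 = 3 × 81 = 243
  3 × 9^3 = 3 × 729 = 2187
Sum = 4 + 18 + 243 + 2187
= 2452


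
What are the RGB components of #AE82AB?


Hex: #AE82AB
R = AE₁₆ = 174
G = 82₁₆ = 130
B = AB₁₆ = 171
= RGB(174, 130, 171)


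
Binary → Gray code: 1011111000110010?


Binary: 1011111000110010
Gray code: G = B XOR (B >> 1)
B >> 1 = 0101111100011001
1011111000110010 XOR 0101111100011001:
  1 XOR 0 = 1
  0 XOR 1 = 1
  1 XOR 0 = 1
  1 XOR 1 = 0
  1 XOR 1 = 0
  1 XOR 1 = 0
  1 XOR 1 = 0
  0 XOR 1 = 1
  0 XOR 0 = 0
  0 XOR 0 = 0
  1 XOR 0 = 1
  1 XOR 1 = 0
  0 XOR 1 = 1
  0 XOR 0 = 0
  1 XOR 0 = 1
  0 XOR 1 = 1
= 1110000100101011


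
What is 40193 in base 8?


Divide by 8 repeatedly:
40193 ÷ 8 = 5024 remainder 1
5024 ÷ 8 = 628 remainder 0
628 ÷ 8 = 78 remainder 4
78 ÷ 8 = 9 remainder 6
9 ÷ 8 = 1 remainder 1
1 ÷ 8 = 0 remainder 1
Reading remainders bottom-up:
= 0o116401


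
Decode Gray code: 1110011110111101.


Gray code: 1110011110111101
MSB stays the same: 1
Each subsequent bit = prev_binary XOR current_gray:
  B[1] = 1 XOR 1 = 0
  B[2] = 0 XOR 1 = 1
  B[3] = 1 XOR 0 = 1
  B[4] = 1 XOR 0 = 1
  B[5] = 1 XOR 1 = 0
  B[6] = 0 XOR 1 = 1
  B[7] = 1 XOR 1 = 0
  B[8] = 0 XOR 1 = 1
  B[9] = 1 XOR 0 = 1
  B[10] = 1 XOR 1 = 0
  B[11] = 0 XOR 1 = 1
  B[12] = 1 XOR 1 = 0
  B[13] = 0 XOR 1 = 1
  B[14] = 1 XOR 0 = 1
  B[15] = 1 XOR 1 = 0
= 1011101011010110 (47830 decimal)


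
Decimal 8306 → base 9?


Divide by 9 repeatedly:
8306 ÷ 9 = 922 remainder 8
922 ÷ 9 = 102 remainder 4
102 ÷ 9 = 11 remainder 3
11 ÷ 9 = 1 remainder 2
1 ÷ 9 = 0 remainder 1
Reading remainders bottom-up:
= 12348


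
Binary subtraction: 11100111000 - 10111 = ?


Align and subtract column by column (LSB to MSB, borrowing when needed):
  11100111000
- 00000010111
  -----------
  col 0: (0 - 0 borrow-in) - 1 → borrow from next column: (0+2) - 1 = 1, borrow out 1
  col 1: (0 - 1 borrow-in) - 1 → borrow from next column: (-1+2) - 1 = 0, borrow out 1
  col 2: (0 - 1 borrow-in) - 1 → borrow from next column: (-1+2) - 1 = 0, borrow out 1
  col 3: (1 - 1 borrow-in) - 0 → 0 - 0 = 0, borrow out 0
  col 4: (1 - 0 borrow-in) - 1 → 1 - 1 = 0, borrow out 0
  col 5: (1 - 0 borrow-in) - 0 → 1 - 0 = 1, borrow out 0
  col 6: (0 - 0 borrow-in) - 0 → 0 - 0 = 0, borrow out 0
  col 7: (0 - 0 borrow-in) - 0 → 0 - 0 = 0, borrow out 0
  col 8: (1 - 0 borrow-in) - 0 → 1 - 0 = 1, borrow out 0
  col 9: (1 - 0 borrow-in) - 0 → 1 - 0 = 1, borrow out 0
  col 10: (1 - 0 borrow-in) - 0 → 1 - 0 = 1, borrow out 0
Reading bits MSB→LSB: 11100100001
Strip leading zeros: 11100100001
= 11100100001


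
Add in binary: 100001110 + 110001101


Align and add column by column (LSB to MSB, carry propagating):
  0100001110
+ 0110001101
  ----------
  col 0: 0 + 1 + 0 (carry in) = 1 → bit 1, carry out 0
  col 1: 1 + 0 + 0 (carry in) = 1 → bit 1, carry out 0
  col 2: 1 + 1 + 0 (carry in) = 2 → bit 0, carry out 1
  col 3: 1 + 1 + 1 (carry in) = 3 → bit 1, carry out 1
  col 4: 0 + 0 + 1 (carry in) = 1 → bit 1, carry out 0
  col 5: 0 + 0 + 0 (carry in) = 0 → bit 0, carry out 0
  col 6: 0 + 0 + 0 (carry in) = 0 → bit 0, carry out 0
  col 7: 0 + 1 + 0 (carry in) = 1 → bit 1, carry out 0
  col 8: 1 + 1 + 0 (carry in) = 2 → bit 0, carry out 1
  col 9: 0 + 0 + 1 (carry in) = 1 → bit 1, carry out 0
Reading bits MSB→LSB: 1010011011
Strip leading zeros: 1010011011
= 1010011011


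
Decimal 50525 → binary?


Divide by 2 repeatedly:
50525 ÷ 2 = 25262 remainder 1
25262 ÷ 2 = 12631 remainder 0
12631 ÷ 2 = 6315 remainder 1
6315 ÷ 2 = 3157 remainder 1
3157 ÷ 2 = 1578 remainder 1
1578 ÷ 2 = 789 remainder 0
789 ÷ 2 = 394 remainder 1
394 ÷ 2 = 197 remainder 0
197 ÷ 2 = 98 remainder 1
98 ÷ 2 = 49 remainder 0
49 ÷ 2 = 24 remainder 1
24 ÷ 2 = 12 remainder 0
12 ÷ 2 = 6 remainder 0
6 ÷ 2 = 3 remainder 0
3 ÷ 2 = 1 remainder 1
1 ÷ 2 = 0 remainder 1
Reading remainders bottom-up:
= 1100010101011101


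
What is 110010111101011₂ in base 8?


Group into 3-bit groups: 110010111101011
  110 = 6
  010 = 2
  111 = 7
  101 = 5
  011 = 3
= 0o62753


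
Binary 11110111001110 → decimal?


Positional values:
Bit 1: 1 × 2^1 = 2
Bit 2: 1 × 2^2 = 4
Bit 3: 1 × 2^3 = 8
Bit 6: 1 × 2^6 = 64
Bit 7: 1 × 2^7 = 128
Bit 8: 1 × 2^8 = 256
Bit 10: 1 × 2^10 = 1024
Bit 11: 1 × 2^11 = 2048
Bit 12: 1 × 2^12 = 4096
Bit 13: 1 × 2^13 = 8192
Sum = 2 + 4 + 8 + 64 + 128 + 256 + 1024 + 2048 + 4096 + 8192
= 15822


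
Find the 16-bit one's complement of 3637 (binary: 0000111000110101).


Original: 0000111000110101
Invert all bits:
  bit 0: 0 → 1
  bit 1: 0 → 1
  bit 2: 0 → 1
  bit 3: 0 → 1
  bit 4: 1 → 0
  bit 5: 1 → 0
  bit 6: 1 → 0
  bit 7: 0 → 1
  bit 8: 0 → 1
  bit 9: 0 → 1
  bit 10: 1 → 0
  bit 11: 1 → 0
  bit 12: 0 → 1
  bit 13: 1 → 0
  bit 14: 0 → 1
  bit 15: 1 → 0
= 1111000111001010


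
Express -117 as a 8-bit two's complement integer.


Original: 01110101
Step 1 - Invert all bits: 10001010
Step 2 - Add 1: 10001010 + 1
= 10001011 (represents -117)


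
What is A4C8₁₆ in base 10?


Positional values:
Position 0: 8 × 16^0 = 8 × 1 = 8
Position 1: C × 16^1 = 12 × 16 = 192
Position 2: 4 × 16^2 = 4 × 256 = 1024
Position 3: A × 16^3 = 10 × 4096 = 40960
Sum = 8 + 192 + 1024 + 40960
= 42184


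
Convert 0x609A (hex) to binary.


Each hex digit → 4 binary bits:
  6 = 0110
  0 = 0000
  9 = 1001
  A = 1010
Concatenate: 0110 0000 1001 1010
= 0110000010011010


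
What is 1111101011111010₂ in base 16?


Group into 4-bit nibbles: 1111101011111010
  1111 = F
  1010 = A
  1111 = F
  1010 = A
= 0xFAFA


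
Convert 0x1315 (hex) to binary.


Each hex digit → 4 binary bits:
  1 = 0001
  3 = 0011
  1 = 0001
  5 = 0101
Concatenate: 0001 0011 0001 0101
= 0001001100010101


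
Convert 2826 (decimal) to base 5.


Divide by 5 repeatedly:
2826 ÷ 5 = 565 remainder 1
565 ÷ 5 = 113 remainder 0
113 ÷ 5 = 22 remainder 3
22 ÷ 5 = 4 remainder 2
4 ÷ 5 = 0 remainder 4
Reading remainders bottom-up:
= 42301


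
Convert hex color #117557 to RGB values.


Hex: #117557
R = 11₁₆ = 17
G = 75₁₆ = 117
B = 57₁₆ = 87
= RGB(17, 117, 87)


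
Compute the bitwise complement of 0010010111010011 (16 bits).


Original: 0010010111010011
Invert all bits:
  bit 0: 0 → 1
  bit 1: 0 → 1
  bit 2: 1 → 0
  bit 3: 0 → 1
  bit 4: 0 → 1
  bit 5: 1 → 0
  bit 6: 0 → 1
  bit 7: 1 → 0
  bit 8: 1 → 0
  bit 9: 1 → 0
  bit 10: 0 → 1
  bit 11: 1 → 0
  bit 12: 0 → 1
  bit 13: 0 → 1
  bit 14: 1 → 0
  bit 15: 1 → 0
= 1101101000101100


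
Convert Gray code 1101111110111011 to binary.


Gray code: 1101111110111011
MSB stays the same: 1
Each subsequent bit = prev_binary XOR current_gray:
  B[1] = 1 XOR 1 = 0
  B[2] = 0 XOR 0 = 0
  B[3] = 0 XOR 1 = 1
  B[4] = 1 XOR 1 = 0
  B[5] = 0 XOR 1 = 1
  B[6] = 1 XOR 1 = 0
  B[7] = 0 XOR 1 = 1
  B[8] = 1 XOR 1 = 0
  B[9] = 0 XOR 0 = 0
  B[10] = 0 XOR 1 = 1
  B[11] = 1 XOR 1 = 0
  B[12] = 0 XOR 1 = 1
  B[13] = 1 XOR 0 = 1
  B[14] = 1 XOR 1 = 0
  B[15] = 0 XOR 1 = 1
= 1001010100101101 (38189 decimal)


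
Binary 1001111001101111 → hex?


Group into 4-bit nibbles: 1001111001101111
  1001 = 9
  1110 = E
  0110 = 6
  1111 = F
= 0x9E6F


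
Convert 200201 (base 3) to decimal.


Positional values (base 3):
  1 × 3^0 = 1 × 1 = 1
  0 × 3^1 = 0 × 3 = 0
  2 × 3^2 = 2 × 9 = 18
  0 × 3^3 = 0 × 27 = 0
  0 × 3^4 = 0 × 81 = 0
  2 × 3^5 = 2 × 243 = 486
Sum = 1 + 0 + 18 + 0 + 0 + 486
= 505


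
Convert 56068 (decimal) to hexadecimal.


Divide by 16 repeatedly:
56068 ÷ 16 = 3504 remainder 4 (4)
3504 ÷ 16 = 219 remainder 0 (0)
219 ÷ 16 = 13 remainder 11 (B)
13 ÷ 16 = 0 remainder 13 (D)
Reading remainders bottom-up:
= 0xDB04


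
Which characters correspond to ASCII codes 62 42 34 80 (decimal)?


Codes (decimal): 62 42 34 80
Per-code ASCII lookup:
  62  (special character) → '>'
  42  (special character) → '*'
  34  (special character) → '"'
  80  (range 65-90: uppercase, 80 - 65 = 15) → 'P'
= '>*"P'


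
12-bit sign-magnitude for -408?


Sign bit: 1 (negative)
Magnitude: 408 = 00110011000
= 100110011000


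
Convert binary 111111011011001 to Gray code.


Binary: 111111011011001
Gray code: G = B XOR (B >> 1)
B >> 1 = 011111101101100
111111011011001 XOR 011111101101100:
  1 XOR 0 = 1
  1 XOR 1 = 0
  1 XOR 1 = 0
  1 XOR 1 = 0
  1 XOR 1 = 0
  1 XOR 1 = 0
  0 XOR 1 = 1
  1 XOR 0 = 1
  1 XOR 1 = 0
  0 XOR 1 = 1
  1 XOR 0 = 1
  1 XOR 1 = 0
  0 XOR 1 = 1
  0 XOR 0 = 0
  1 XOR 0 = 1
= 100000110110101


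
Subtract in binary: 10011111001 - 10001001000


Align and subtract column by column (LSB to MSB, borrowing when needed):
  10011111001
- 10001001000
  -----------
  col 0: (1 - 0 borrow-in) - 0 → 1 - 0 = 1, borrow out 0
  col 1: (0 - 0 borrow-in) - 0 → 0 - 0 = 0, borrow out 0
  col 2: (0 - 0 borrow-in) - 0 → 0 - 0 = 0, borrow out 0
  col 3: (1 - 0 borrow-in) - 1 → 1 - 1 = 0, borrow out 0
  col 4: (1 - 0 borrow-in) - 0 → 1 - 0 = 1, borrow out 0
  col 5: (1 - 0 borrow-in) - 0 → 1 - 0 = 1, borrow out 0
  col 6: (1 - 0 borrow-in) - 1 → 1 - 1 = 0, borrow out 0
  col 7: (1 - 0 borrow-in) - 0 → 1 - 0 = 1, borrow out 0
  col 8: (0 - 0 borrow-in) - 0 → 0 - 0 = 0, borrow out 0
  col 9: (0 - 0 borrow-in) - 0 → 0 - 0 = 0, borrow out 0
  col 10: (1 - 0 borrow-in) - 1 → 1 - 1 = 0, borrow out 0
Reading bits MSB→LSB: 00010110001
Strip leading zeros: 10110001
= 10110001


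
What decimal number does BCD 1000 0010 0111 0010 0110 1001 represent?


Each 4-bit group → digit:
  1000 → 8
  0010 → 2
  0111 → 7
  0010 → 2
  0110 → 6
  1001 → 9
= 827269


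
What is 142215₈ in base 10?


Positional values:
Position 0: 5 × 8^0 = 5
Position 1: 1 × 8^1 = 8
Position 2: 2 × 8^2 = 128
Position 3: 2 × 8^3 = 1024
Position 4: 4 × 8^4 = 16384
Position 5: 1 × 8^5 = 32768
Sum = 5 + 8 + 128 + 1024 + 16384 + 32768
= 50317


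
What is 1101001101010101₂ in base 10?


Positional values:
Bit 0: 1 × 2^0 = 1
Bit 2: 1 × 2^2 = 4
Bit 4: 1 × 2^4 = 16
Bit 6: 1 × 2^6 = 64
Bit 8: 1 × 2^8 = 256
Bit 9: 1 × 2^9 = 512
Bit 12: 1 × 2^12 = 4096
Bit 14: 1 × 2^14 = 16384
Bit 15: 1 × 2^15 = 32768
Sum = 1 + 4 + 16 + 64 + 256 + 512 + 4096 + 16384 + 32768
= 54101


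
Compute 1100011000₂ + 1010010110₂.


Align and add column by column (LSB to MSB, carry propagating):
  01100011000
+ 01010010110
  -----------
  col 0: 0 + 0 + 0 (carry in) = 0 → bit 0, carry out 0
  col 1: 0 + 1 + 0 (carry in) = 1 → bit 1, carry out 0
  col 2: 0 + 1 + 0 (carry in) = 1 → bit 1, carry out 0
  col 3: 1 + 0 + 0 (carry in) = 1 → bit 1, carry out 0
  col 4: 1 + 1 + 0 (carry in) = 2 → bit 0, carry out 1
  col 5: 0 + 0 + 1 (carry in) = 1 → bit 1, carry out 0
  col 6: 0 + 0 + 0 (carry in) = 0 → bit 0, carry out 0
  col 7: 0 + 1 + 0 (carry in) = 1 → bit 1, carry out 0
  col 8: 1 + 0 + 0 (carry in) = 1 → bit 1, carry out 0
  col 9: 1 + 1 + 0 (carry in) = 2 → bit 0, carry out 1
  col 10: 0 + 0 + 1 (carry in) = 1 → bit 1, carry out 0
Reading bits MSB→LSB: 10110101110
Strip leading zeros: 10110101110
= 10110101110


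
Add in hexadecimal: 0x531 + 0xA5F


Align and add column by column (LSB to MSB, each column mod 16 with carry):
  0531
+ 0A5F
  ----
  col 0: 1(1) + F(15) + 0 (carry in) = 16 → 0(0), carry out 1
  col 1: 3(3) + 5(5) + 1 (carry in) = 9 → 9(9), carry out 0
  col 2: 5(5) + A(10) + 0 (carry in) = 15 → F(15), carry out 0
  col 3: 0(0) + 0(0) + 0 (carry in) = 0 → 0(0), carry out 0
Reading digits MSB→LSB: 0F90
Strip leading zeros: F90
= 0xF90


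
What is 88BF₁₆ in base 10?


Positional values:
Position 0: F × 16^0 = 15 × 1 = 15
Position 1: B × 16^1 = 11 × 16 = 176
Position 2: 8 × 16^2 = 8 × 256 = 2048
Position 3: 8 × 16^3 = 8 × 4096 = 32768
Sum = 15 + 176 + 2048 + 32768
= 35007


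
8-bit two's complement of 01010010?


Original: 01010010
Step 1 - Invert all bits: 10101101
Step 2 - Add 1: 10101101 + 1
= 10101110 (represents -82)


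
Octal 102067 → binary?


Each octal digit → 3 binary bits:
  1 = 001
  0 = 000
  2 = 010
  0 = 000
  6 = 110
  7 = 111
Concatenate: 001 000 010 000 110 111
= 001000010000110111


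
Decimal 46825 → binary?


Divide by 2 repeatedly:
46825 ÷ 2 = 23412 remainder 1
23412 ÷ 2 = 11706 remainder 0
11706 ÷ 2 = 5853 remainder 0
5853 ÷ 2 = 2926 remainder 1
2926 ÷ 2 = 1463 remainder 0
1463 ÷ 2 = 731 remainder 1
731 ÷ 2 = 365 remainder 1
365 ÷ 2 = 182 remainder 1
182 ÷ 2 = 91 remainder 0
91 ÷ 2 = 45 remainder 1
45 ÷ 2 = 22 remainder 1
22 ÷ 2 = 11 remainder 0
11 ÷ 2 = 5 remainder 1
5 ÷ 2 = 2 remainder 1
2 ÷ 2 = 1 remainder 0
1 ÷ 2 = 0 remainder 1
Reading remainders bottom-up:
= 1011011011101001


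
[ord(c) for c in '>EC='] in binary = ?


String: '>EC='  (4 characters)
Per-character ASCII lookup:
  '>': special character: '>' = 62 → 111110
  'E': uppercase starts at 65: 'E' = 65 + 4 = 69 → 1000101
  'C': uppercase starts at 65: 'C' = 65 + 2 = 67 → 1000011
  '=': special character: '=' = 61 → 111101
= 111110 1000101 1000011 111101


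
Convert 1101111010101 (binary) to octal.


Group into 3-bit groups: 001101111010101
  001 = 1
  101 = 5
  111 = 7
  010 = 2
  101 = 5
= 0o15725


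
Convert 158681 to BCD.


Each digit → 4-bit binary:
  1 → 0001
  5 → 0101
  8 → 1000
  6 → 0110
  8 → 1000
  1 → 0001
= 0001 0101 1000 0110 1000 0001


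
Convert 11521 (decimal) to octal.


Divide by 8 repeatedly:
11521 ÷ 8 = 1440 remainder 1
1440 ÷ 8 = 180 remainder 0
180 ÷ 8 = 22 remainder 4
22 ÷ 8 = 2 remainder 6
2 ÷ 8 = 0 remainder 2
Reading remainders bottom-up:
= 0o26401


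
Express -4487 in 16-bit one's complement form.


Original: 0001000110000111
Invert all bits:
  bit 0: 0 → 1
  bit 1: 0 → 1
  bit 2: 0 → 1
  bit 3: 1 → 0
  bit 4: 0 → 1
  bit 5: 0 → 1
  bit 6: 0 → 1
  bit 7: 1 → 0
  bit 8: 1 → 0
  bit 9: 0 → 1
  bit 10: 0 → 1
  bit 11: 0 → 1
  bit 12: 0 → 1
  bit 13: 1 → 0
  bit 14: 1 → 0
  bit 15: 1 → 0
= 1110111001111000


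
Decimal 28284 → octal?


Divide by 8 repeatedly:
28284 ÷ 8 = 3535 remainder 4
3535 ÷ 8 = 441 remainder 7
441 ÷ 8 = 55 remainder 1
55 ÷ 8 = 6 remainder 7
6 ÷ 8 = 0 remainder 6
Reading remainders bottom-up:
= 0o67174


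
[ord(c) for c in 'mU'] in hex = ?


String: 'mU'  (2 characters)
Per-character ASCII lookup:
  'm': lowercase starts at 97: 'm' = 97 + 12 = 109 → 0x6D
  'U': uppercase starts at 65: 'U' = 65 + 20 = 85 → 0x55
= 0x6D 0x55


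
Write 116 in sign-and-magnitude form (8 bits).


Sign bit: 0 (positive)
Magnitude: 116 = 1110100
= 01110100


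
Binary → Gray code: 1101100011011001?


Binary: 1101100011011001
Gray code: G = B XOR (B >> 1)
B >> 1 = 0110110001101100
1101100011011001 XOR 0110110001101100:
  1 XOR 0 = 1
  1 XOR 1 = 0
  0 XOR 1 = 1
  1 XOR 0 = 1
  1 XOR 1 = 0
  0 XOR 1 = 1
  0 XOR 0 = 0
  0 XOR 0 = 0
  1 XOR 0 = 1
  1 XOR 1 = 0
  0 XOR 1 = 1
  1 XOR 0 = 1
  1 XOR 1 = 0
  0 XOR 1 = 1
  0 XOR 0 = 0
  1 XOR 0 = 1
= 1011010010110101


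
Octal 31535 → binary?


Each octal digit → 3 binary bits:
  3 = 011
  1 = 001
  5 = 101
  3 = 011
  5 = 101
Concatenate: 011 001 101 011 101
= 011001101011101


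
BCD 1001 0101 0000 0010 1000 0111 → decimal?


Each 4-bit group → digit:
  1001 → 9
  0101 → 5
  0000 → 0
  0010 → 2
  1000 → 8
  0111 → 7
= 950287


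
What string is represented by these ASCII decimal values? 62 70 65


Codes (decimal): 62 70 65
Per-code ASCII lookup:
  62  (special character) → '>'
  70  (range 65-90: uppercase, 70 - 65 = 5) → 'F'
  65  (range 65-90: uppercase, 65 - 65 = 0) → 'A'
= '>FA'


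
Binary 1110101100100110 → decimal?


Positional values:
Bit 1: 1 × 2^1 = 2
Bit 2: 1 × 2^2 = 4
Bit 5: 1 × 2^5 = 32
Bit 8: 1 × 2^8 = 256
Bit 9: 1 × 2^9 = 512
Bit 11: 1 × 2^11 = 2048
Bit 13: 1 × 2^13 = 8192
Bit 14: 1 × 2^14 = 16384
Bit 15: 1 × 2^15 = 32768
Sum = 2 + 4 + 32 + 256 + 512 + 2048 + 8192 + 16384 + 32768
= 60198


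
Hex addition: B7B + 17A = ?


Align and add column by column (LSB to MSB, each column mod 16 with carry):
  0B7B
+ 017A
  ----
  col 0: B(11) + A(10) + 0 (carry in) = 21 → 5(5), carry out 1
  col 1: 7(7) + 7(7) + 1 (carry in) = 15 → F(15), carry out 0
  col 2: B(11) + 1(1) + 0 (carry in) = 12 → C(12), carry out 0
  col 3: 0(0) + 0(0) + 0 (carry in) = 0 → 0(0), carry out 0
Reading digits MSB→LSB: 0CF5
Strip leading zeros: CF5
= 0xCF5


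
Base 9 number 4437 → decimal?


Positional values (base 9):
  7 × 9^0 = 7 × 1 = 7
  3 × 9^1 = 3 × 9 = 27
  4 × 9^2 = 4 × 81 = 324
  4 × 9^3 = 4 × 729 = 2916
Sum = 7 + 27 + 324 + 2916
= 3274


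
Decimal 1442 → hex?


Divide by 16 repeatedly:
1442 ÷ 16 = 90 remainder 2 (2)
90 ÷ 16 = 5 remainder 10 (A)
5 ÷ 16 = 0 remainder 5 (5)
Reading remainders bottom-up:
= 0x5A2


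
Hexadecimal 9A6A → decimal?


Positional values:
Position 0: A × 16^0 = 10 × 1 = 10
Position 1: 6 × 16^1 = 6 × 16 = 96
Position 2: A × 16^2 = 10 × 256 = 2560
Position 3: 9 × 16^3 = 9 × 4096 = 36864
Sum = 10 + 96 + 2560 + 36864
= 39530


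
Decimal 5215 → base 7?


Divide by 7 repeatedly:
5215 ÷ 7 = 745 remainder 0
745 ÷ 7 = 106 remainder 3
106 ÷ 7 = 15 remainder 1
15 ÷ 7 = 2 remainder 1
2 ÷ 7 = 0 remainder 2
Reading remainders bottom-up:
= 21130


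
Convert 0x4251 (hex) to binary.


Each hex digit → 4 binary bits:
  4 = 0100
  2 = 0010
  5 = 0101
  1 = 0001
Concatenate: 0100 0010 0101 0001
= 0100001001010001


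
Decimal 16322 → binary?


Divide by 2 repeatedly:
16322 ÷ 2 = 8161 remainder 0
8161 ÷ 2 = 4080 remainder 1
4080 ÷ 2 = 2040 remainder 0
2040 ÷ 2 = 1020 remainder 0
1020 ÷ 2 = 510 remainder 0
510 ÷ 2 = 255 remainder 0
255 ÷ 2 = 127 remainder 1
127 ÷ 2 = 63 remainder 1
63 ÷ 2 = 31 remainder 1
31 ÷ 2 = 15 remainder 1
15 ÷ 2 = 7 remainder 1
7 ÷ 2 = 3 remainder 1
3 ÷ 2 = 1 remainder 1
1 ÷ 2 = 0 remainder 1
Reading remainders bottom-up:
= 11111111000010


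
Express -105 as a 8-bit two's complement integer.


Original: 01101001
Step 1 - Invert all bits: 10010110
Step 2 - Add 1: 10010110 + 1
= 10010111 (represents -105)


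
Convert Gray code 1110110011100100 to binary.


Gray code: 1110110011100100
MSB stays the same: 1
Each subsequent bit = prev_binary XOR current_gray:
  B[1] = 1 XOR 1 = 0
  B[2] = 0 XOR 1 = 1
  B[3] = 1 XOR 0 = 1
  B[4] = 1 XOR 1 = 0
  B[5] = 0 XOR 1 = 1
  B[6] = 1 XOR 0 = 1
  B[7] = 1 XOR 0 = 1
  B[8] = 1 XOR 1 = 0
  B[9] = 0 XOR 1 = 1
  B[10] = 1 XOR 1 = 0
  B[11] = 0 XOR 0 = 0
  B[12] = 0 XOR 0 = 0
  B[13] = 0 XOR 1 = 1
  B[14] = 1 XOR 0 = 1
  B[15] = 1 XOR 0 = 1
= 1011011101000111 (46919 decimal)


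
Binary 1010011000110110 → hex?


Group into 4-bit nibbles: 1010011000110110
  1010 = A
  0110 = 6
  0011 = 3
  0110 = 6
= 0xA636


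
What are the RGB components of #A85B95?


Hex: #A85B95
R = A8₁₆ = 168
G = 5B₁₆ = 91
B = 95₁₆ = 149
= RGB(168, 91, 149)


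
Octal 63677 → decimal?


Positional values:
Position 0: 7 × 8^0 = 7
Position 1: 7 × 8^1 = 56
Position 2: 6 × 8^2 = 384
Position 3: 3 × 8^3 = 1536
Position 4: 6 × 8^4 = 24576
Sum = 7 + 56 + 384 + 1536 + 24576
= 26559


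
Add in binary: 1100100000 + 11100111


Align and add column by column (LSB to MSB, carry propagating):
  01100100000
+ 00011100111
  -----------
  col 0: 0 + 1 + 0 (carry in) = 1 → bit 1, carry out 0
  col 1: 0 + 1 + 0 (carry in) = 1 → bit 1, carry out 0
  col 2: 0 + 1 + 0 (carry in) = 1 → bit 1, carry out 0
  col 3: 0 + 0 + 0 (carry in) = 0 → bit 0, carry out 0
  col 4: 0 + 0 + 0 (carry in) = 0 → bit 0, carry out 0
  col 5: 1 + 1 + 0 (carry in) = 2 → bit 0, carry out 1
  col 6: 0 + 1 + 1 (carry in) = 2 → bit 0, carry out 1
  col 7: 0 + 1 + 1 (carry in) = 2 → bit 0, carry out 1
  col 8: 1 + 0 + 1 (carry in) = 2 → bit 0, carry out 1
  col 9: 1 + 0 + 1 (carry in) = 2 → bit 0, carry out 1
  col 10: 0 + 0 + 1 (carry in) = 1 → bit 1, carry out 0
Reading bits MSB→LSB: 10000000111
Strip leading zeros: 10000000111
= 10000000111


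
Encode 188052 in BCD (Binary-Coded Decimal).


Each digit → 4-bit binary:
  1 → 0001
  8 → 1000
  8 → 1000
  0 → 0000
  5 → 0101
  2 → 0010
= 0001 1000 1000 0000 0101 0010


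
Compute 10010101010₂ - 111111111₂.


Align and subtract column by column (LSB to MSB, borrowing when needed):
  10010101010
- 00111111111
  -----------
  col 0: (0 - 0 borrow-in) - 1 → borrow from next column: (0+2) - 1 = 1, borrow out 1
  col 1: (1 - 1 borrow-in) - 1 → borrow from next column: (0+2) - 1 = 1, borrow out 1
  col 2: (0 - 1 borrow-in) - 1 → borrow from next column: (-1+2) - 1 = 0, borrow out 1
  col 3: (1 - 1 borrow-in) - 1 → borrow from next column: (0+2) - 1 = 1, borrow out 1
  col 4: (0 - 1 borrow-in) - 1 → borrow from next column: (-1+2) - 1 = 0, borrow out 1
  col 5: (1 - 1 borrow-in) - 1 → borrow from next column: (0+2) - 1 = 1, borrow out 1
  col 6: (0 - 1 borrow-in) - 1 → borrow from next column: (-1+2) - 1 = 0, borrow out 1
  col 7: (1 - 1 borrow-in) - 1 → borrow from next column: (0+2) - 1 = 1, borrow out 1
  col 8: (0 - 1 borrow-in) - 1 → borrow from next column: (-1+2) - 1 = 0, borrow out 1
  col 9: (0 - 1 borrow-in) - 0 → borrow from next column: (-1+2) - 0 = 1, borrow out 1
  col 10: (1 - 1 borrow-in) - 0 → 0 - 0 = 0, borrow out 0
Reading bits MSB→LSB: 01010101011
Strip leading zeros: 1010101011
= 1010101011


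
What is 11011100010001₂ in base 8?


Group into 3-bit groups: 011011100010001
  011 = 3
  011 = 3
  100 = 4
  010 = 2
  001 = 1
= 0o33421
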